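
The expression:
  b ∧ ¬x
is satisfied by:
  {b: True, x: False}


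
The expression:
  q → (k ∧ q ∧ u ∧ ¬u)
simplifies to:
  ¬q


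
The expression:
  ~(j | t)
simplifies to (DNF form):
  ~j & ~t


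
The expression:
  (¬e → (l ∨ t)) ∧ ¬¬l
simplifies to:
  l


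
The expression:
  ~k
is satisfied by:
  {k: False}


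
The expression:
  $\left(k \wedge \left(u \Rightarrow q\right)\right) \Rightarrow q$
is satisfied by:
  {q: True, u: True, k: False}
  {q: True, k: False, u: False}
  {u: True, k: False, q: False}
  {u: False, k: False, q: False}
  {q: True, u: True, k: True}
  {q: True, k: True, u: False}
  {u: True, k: True, q: False}


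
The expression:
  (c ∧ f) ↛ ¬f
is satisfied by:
  {c: True, f: True}


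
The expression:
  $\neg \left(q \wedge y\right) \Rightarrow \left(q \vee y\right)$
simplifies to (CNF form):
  $q \vee y$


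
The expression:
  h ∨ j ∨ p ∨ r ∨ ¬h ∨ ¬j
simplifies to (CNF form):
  True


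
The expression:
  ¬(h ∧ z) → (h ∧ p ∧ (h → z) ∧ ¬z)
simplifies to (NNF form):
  h ∧ z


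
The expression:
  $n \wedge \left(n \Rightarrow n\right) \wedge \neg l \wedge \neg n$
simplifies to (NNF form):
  $\text{False}$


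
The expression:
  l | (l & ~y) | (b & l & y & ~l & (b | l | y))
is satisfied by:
  {l: True}


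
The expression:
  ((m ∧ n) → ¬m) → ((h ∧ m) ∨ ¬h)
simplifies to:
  m ∨ ¬h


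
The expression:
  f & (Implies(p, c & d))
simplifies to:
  f & (c | ~p) & (d | ~p)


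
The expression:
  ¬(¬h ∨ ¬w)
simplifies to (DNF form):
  h ∧ w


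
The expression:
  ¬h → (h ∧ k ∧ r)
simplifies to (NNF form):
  h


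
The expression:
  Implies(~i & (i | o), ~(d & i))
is always true.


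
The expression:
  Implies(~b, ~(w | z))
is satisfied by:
  {b: True, z: False, w: False}
  {b: True, w: True, z: False}
  {b: True, z: True, w: False}
  {b: True, w: True, z: True}
  {w: False, z: False, b: False}


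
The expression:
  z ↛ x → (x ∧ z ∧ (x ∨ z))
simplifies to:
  x ∨ ¬z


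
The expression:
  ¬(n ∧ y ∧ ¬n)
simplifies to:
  True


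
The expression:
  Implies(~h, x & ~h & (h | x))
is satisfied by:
  {x: True, h: True}
  {x: True, h: False}
  {h: True, x: False}


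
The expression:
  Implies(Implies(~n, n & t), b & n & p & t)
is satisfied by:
  {b: True, p: True, t: True, n: False}
  {b: True, p: True, t: False, n: False}
  {b: True, t: True, p: False, n: False}
  {b: True, t: False, p: False, n: False}
  {p: True, t: True, b: False, n: False}
  {p: True, b: False, t: False, n: False}
  {p: False, t: True, b: False, n: False}
  {p: False, b: False, t: False, n: False}
  {b: True, n: True, p: True, t: True}


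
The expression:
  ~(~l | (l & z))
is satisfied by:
  {l: True, z: False}


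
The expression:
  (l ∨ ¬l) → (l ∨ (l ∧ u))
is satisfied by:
  {l: True}


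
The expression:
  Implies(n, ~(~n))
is always true.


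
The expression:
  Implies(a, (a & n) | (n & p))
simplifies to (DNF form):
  n | ~a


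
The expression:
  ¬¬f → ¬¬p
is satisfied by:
  {p: True, f: False}
  {f: False, p: False}
  {f: True, p: True}


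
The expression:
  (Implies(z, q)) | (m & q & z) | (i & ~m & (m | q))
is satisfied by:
  {q: True, z: False}
  {z: False, q: False}
  {z: True, q: True}


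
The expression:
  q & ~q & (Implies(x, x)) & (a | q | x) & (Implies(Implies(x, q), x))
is never true.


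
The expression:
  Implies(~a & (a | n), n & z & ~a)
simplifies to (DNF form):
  a | z | ~n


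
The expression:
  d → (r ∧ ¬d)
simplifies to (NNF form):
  ¬d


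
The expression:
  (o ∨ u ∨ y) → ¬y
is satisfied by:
  {y: False}


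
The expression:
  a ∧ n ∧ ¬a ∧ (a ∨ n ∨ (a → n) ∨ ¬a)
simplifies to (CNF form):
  False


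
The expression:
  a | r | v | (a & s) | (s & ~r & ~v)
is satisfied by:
  {r: True, a: True, v: True, s: True}
  {r: True, a: True, v: True, s: False}
  {r: True, a: True, s: True, v: False}
  {r: True, a: True, s: False, v: False}
  {r: True, v: True, s: True, a: False}
  {r: True, v: True, s: False, a: False}
  {r: True, v: False, s: True, a: False}
  {r: True, v: False, s: False, a: False}
  {a: True, v: True, s: True, r: False}
  {a: True, v: True, s: False, r: False}
  {a: True, s: True, v: False, r: False}
  {a: True, s: False, v: False, r: False}
  {v: True, s: True, a: False, r: False}
  {v: True, a: False, s: False, r: False}
  {s: True, a: False, v: False, r: False}


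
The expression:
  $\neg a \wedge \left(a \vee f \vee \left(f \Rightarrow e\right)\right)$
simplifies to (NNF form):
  $\neg a$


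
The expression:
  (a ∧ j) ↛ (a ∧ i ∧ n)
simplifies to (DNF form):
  (a ∧ j ∧ ¬i) ∨ (a ∧ j ∧ ¬n)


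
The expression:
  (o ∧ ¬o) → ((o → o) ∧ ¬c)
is always true.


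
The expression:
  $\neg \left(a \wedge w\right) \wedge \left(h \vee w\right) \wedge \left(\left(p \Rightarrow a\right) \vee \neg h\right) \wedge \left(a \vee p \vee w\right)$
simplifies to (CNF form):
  $\left(a \vee w\right) \wedge \left(h \vee w\right) \wedge \left(\neg a \vee \neg w\right) \wedge \left(a \vee \neg h \vee \neg p\right)$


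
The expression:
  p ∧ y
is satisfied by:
  {p: True, y: True}


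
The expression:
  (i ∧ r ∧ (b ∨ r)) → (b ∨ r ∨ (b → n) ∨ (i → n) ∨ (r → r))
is always true.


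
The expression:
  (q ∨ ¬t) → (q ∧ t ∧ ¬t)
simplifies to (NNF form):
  t ∧ ¬q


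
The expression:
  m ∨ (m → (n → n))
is always true.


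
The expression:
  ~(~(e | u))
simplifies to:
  e | u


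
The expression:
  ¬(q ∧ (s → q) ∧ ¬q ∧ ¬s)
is always true.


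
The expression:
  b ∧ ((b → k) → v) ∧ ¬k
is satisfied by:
  {b: True, k: False}


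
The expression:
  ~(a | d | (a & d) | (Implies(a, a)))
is never true.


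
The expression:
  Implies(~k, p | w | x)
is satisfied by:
  {p: True, x: True, k: True, w: True}
  {p: True, x: True, k: True, w: False}
  {p: True, x: True, w: True, k: False}
  {p: True, x: True, w: False, k: False}
  {p: True, k: True, w: True, x: False}
  {p: True, k: True, w: False, x: False}
  {p: True, k: False, w: True, x: False}
  {p: True, k: False, w: False, x: False}
  {x: True, k: True, w: True, p: False}
  {x: True, k: True, w: False, p: False}
  {x: True, w: True, k: False, p: False}
  {x: True, w: False, k: False, p: False}
  {k: True, w: True, x: False, p: False}
  {k: True, x: False, w: False, p: False}
  {w: True, x: False, k: False, p: False}


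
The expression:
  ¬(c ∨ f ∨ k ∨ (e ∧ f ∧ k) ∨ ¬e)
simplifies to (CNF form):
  e ∧ ¬c ∧ ¬f ∧ ¬k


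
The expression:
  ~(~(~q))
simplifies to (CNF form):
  ~q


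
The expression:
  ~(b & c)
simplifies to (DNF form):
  ~b | ~c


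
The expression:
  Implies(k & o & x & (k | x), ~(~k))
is always true.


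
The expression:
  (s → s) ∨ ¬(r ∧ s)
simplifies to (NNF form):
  True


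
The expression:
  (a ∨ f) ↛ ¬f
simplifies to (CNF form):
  f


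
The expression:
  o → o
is always true.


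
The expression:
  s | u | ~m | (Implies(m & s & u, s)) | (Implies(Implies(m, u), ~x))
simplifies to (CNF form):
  True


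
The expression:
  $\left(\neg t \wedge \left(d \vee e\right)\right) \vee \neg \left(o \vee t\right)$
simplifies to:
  $\neg t \wedge \left(d \vee e \vee \neg o\right)$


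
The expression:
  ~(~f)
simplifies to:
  f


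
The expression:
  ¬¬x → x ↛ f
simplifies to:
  ¬f ∨ ¬x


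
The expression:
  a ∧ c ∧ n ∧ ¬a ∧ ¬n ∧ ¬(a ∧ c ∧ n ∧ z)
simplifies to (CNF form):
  False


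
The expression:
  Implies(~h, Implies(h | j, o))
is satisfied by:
  {o: True, h: True, j: False}
  {o: True, h: False, j: False}
  {h: True, o: False, j: False}
  {o: False, h: False, j: False}
  {j: True, o: True, h: True}
  {j: True, o: True, h: False}
  {j: True, h: True, o: False}


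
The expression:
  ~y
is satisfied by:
  {y: False}


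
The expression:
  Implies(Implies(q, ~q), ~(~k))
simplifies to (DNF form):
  k | q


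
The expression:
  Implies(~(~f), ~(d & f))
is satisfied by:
  {d: False, f: False}
  {f: True, d: False}
  {d: True, f: False}


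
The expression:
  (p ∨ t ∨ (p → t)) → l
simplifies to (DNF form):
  l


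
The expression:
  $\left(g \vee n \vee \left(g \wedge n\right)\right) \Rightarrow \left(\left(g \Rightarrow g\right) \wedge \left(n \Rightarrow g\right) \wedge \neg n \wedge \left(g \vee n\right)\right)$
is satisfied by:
  {n: False}


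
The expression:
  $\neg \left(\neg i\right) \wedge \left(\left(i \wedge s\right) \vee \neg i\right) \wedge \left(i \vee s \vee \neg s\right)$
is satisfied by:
  {i: True, s: True}


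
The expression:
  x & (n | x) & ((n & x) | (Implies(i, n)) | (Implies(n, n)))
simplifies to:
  x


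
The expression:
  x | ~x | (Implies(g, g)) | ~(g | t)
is always true.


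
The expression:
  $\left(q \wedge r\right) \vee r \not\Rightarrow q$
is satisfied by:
  {r: True}


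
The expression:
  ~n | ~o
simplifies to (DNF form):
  ~n | ~o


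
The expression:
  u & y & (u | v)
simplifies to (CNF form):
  u & y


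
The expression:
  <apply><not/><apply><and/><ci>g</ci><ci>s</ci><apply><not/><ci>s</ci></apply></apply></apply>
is always true.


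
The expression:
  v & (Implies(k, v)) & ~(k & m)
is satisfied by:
  {v: True, k: False, m: False}
  {m: True, v: True, k: False}
  {k: True, v: True, m: False}


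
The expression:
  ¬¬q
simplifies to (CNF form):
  q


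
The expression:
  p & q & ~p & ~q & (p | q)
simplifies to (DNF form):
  False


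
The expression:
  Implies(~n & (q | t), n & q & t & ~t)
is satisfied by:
  {n: True, t: False, q: False}
  {n: True, q: True, t: False}
  {n: True, t: True, q: False}
  {n: True, q: True, t: True}
  {q: False, t: False, n: False}


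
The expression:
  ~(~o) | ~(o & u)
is always true.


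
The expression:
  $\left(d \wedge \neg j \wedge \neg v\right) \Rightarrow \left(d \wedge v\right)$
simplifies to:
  $j \vee v \vee \neg d$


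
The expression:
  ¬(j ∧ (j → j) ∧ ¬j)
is always true.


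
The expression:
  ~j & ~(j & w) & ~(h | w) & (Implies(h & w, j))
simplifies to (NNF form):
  ~h & ~j & ~w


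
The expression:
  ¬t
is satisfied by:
  {t: False}


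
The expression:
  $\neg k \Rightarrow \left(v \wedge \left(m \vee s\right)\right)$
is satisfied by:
  {k: True, v: True, m: True, s: True}
  {k: True, v: True, m: True, s: False}
  {k: True, v: True, s: True, m: False}
  {k: True, v: True, s: False, m: False}
  {k: True, m: True, s: True, v: False}
  {k: True, m: True, s: False, v: False}
  {k: True, m: False, s: True, v: False}
  {k: True, m: False, s: False, v: False}
  {v: True, m: True, s: True, k: False}
  {v: True, m: True, s: False, k: False}
  {v: True, s: True, m: False, k: False}


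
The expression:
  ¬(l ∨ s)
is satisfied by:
  {l: False, s: False}


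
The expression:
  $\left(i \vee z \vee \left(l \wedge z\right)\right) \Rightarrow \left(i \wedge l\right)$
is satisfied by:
  {l: True, z: False, i: False}
  {z: False, i: False, l: False}
  {i: True, l: True, z: False}
  {i: True, z: True, l: True}


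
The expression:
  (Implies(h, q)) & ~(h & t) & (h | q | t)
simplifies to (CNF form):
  (q | t) & (q | ~h) & (t | ~t) & (~h | ~t)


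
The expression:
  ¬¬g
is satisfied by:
  {g: True}


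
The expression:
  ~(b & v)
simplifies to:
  ~b | ~v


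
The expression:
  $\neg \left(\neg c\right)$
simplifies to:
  $c$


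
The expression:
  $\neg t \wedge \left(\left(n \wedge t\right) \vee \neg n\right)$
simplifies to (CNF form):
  $\neg n \wedge \neg t$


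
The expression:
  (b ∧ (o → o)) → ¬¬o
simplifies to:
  o ∨ ¬b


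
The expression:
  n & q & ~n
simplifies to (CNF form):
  False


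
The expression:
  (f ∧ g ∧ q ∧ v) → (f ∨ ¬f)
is always true.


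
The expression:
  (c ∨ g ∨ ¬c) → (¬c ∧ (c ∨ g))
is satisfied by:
  {g: True, c: False}


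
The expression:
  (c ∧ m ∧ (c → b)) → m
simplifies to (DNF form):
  True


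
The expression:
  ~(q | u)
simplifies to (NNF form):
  ~q & ~u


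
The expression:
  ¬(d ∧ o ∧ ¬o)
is always true.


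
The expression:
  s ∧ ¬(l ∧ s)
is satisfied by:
  {s: True, l: False}


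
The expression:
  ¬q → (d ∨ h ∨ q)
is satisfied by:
  {d: True, q: True, h: True}
  {d: True, q: True, h: False}
  {d: True, h: True, q: False}
  {d: True, h: False, q: False}
  {q: True, h: True, d: False}
  {q: True, h: False, d: False}
  {h: True, q: False, d: False}


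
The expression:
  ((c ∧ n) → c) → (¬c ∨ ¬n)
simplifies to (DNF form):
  ¬c ∨ ¬n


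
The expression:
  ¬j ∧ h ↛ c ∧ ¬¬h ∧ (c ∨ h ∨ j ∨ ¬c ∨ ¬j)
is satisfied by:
  {h: True, j: False, c: False}


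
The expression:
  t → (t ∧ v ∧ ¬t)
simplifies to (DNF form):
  ¬t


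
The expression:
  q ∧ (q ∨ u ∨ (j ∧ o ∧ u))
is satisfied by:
  {q: True}


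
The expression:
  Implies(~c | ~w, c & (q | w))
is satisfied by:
  {c: True, q: True, w: True}
  {c: True, q: True, w: False}
  {c: True, w: True, q: False}


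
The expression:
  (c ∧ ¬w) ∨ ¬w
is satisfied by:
  {w: False}


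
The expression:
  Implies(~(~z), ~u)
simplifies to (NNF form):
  ~u | ~z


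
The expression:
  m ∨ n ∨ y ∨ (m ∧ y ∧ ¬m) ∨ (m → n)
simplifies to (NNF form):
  True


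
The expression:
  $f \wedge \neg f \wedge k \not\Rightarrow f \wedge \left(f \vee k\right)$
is never true.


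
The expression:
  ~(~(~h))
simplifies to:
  ~h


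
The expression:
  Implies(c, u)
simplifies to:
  u | ~c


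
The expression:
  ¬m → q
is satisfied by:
  {q: True, m: True}
  {q: True, m: False}
  {m: True, q: False}


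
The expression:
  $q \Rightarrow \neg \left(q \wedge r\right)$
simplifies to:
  $\neg q \vee \neg r$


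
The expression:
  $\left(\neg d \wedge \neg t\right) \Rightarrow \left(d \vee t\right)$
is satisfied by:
  {d: True, t: True}
  {d: True, t: False}
  {t: True, d: False}


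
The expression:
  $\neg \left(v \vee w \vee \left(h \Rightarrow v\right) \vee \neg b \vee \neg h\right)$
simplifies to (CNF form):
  $b \wedge h \wedge \neg v \wedge \neg w$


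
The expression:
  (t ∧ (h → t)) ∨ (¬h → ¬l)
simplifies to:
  h ∨ t ∨ ¬l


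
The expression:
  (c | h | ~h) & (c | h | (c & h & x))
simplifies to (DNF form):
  c | h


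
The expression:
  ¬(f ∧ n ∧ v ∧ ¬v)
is always true.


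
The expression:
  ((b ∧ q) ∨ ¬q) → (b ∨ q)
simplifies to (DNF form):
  b ∨ q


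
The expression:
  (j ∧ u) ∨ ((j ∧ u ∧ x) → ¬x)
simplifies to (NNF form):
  True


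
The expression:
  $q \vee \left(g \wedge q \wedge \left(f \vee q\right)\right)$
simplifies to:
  $q$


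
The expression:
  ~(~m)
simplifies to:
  m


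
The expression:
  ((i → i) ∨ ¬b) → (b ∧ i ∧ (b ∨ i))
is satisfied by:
  {i: True, b: True}


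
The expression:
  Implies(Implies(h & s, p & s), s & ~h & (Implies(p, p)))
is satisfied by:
  {s: True, p: False, h: False}
  {s: True, h: True, p: False}
  {s: True, p: True, h: False}


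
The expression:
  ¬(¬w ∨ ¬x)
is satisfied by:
  {w: True, x: True}


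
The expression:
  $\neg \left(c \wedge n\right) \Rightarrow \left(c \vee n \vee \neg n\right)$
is always true.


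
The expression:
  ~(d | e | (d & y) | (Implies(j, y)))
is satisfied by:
  {j: True, d: False, e: False, y: False}


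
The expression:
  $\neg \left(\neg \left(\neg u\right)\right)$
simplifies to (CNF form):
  $\neg u$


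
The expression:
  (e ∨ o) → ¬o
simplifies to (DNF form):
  ¬o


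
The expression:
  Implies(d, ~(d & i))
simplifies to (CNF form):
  ~d | ~i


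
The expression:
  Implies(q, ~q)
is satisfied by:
  {q: False}


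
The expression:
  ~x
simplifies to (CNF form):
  ~x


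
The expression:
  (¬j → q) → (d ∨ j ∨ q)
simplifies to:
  True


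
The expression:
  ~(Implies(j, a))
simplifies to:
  j & ~a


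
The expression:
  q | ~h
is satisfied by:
  {q: True, h: False}
  {h: False, q: False}
  {h: True, q: True}


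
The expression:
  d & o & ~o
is never true.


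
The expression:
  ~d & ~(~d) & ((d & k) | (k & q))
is never true.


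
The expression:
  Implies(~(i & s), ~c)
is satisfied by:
  {s: True, i: True, c: False}
  {s: True, i: False, c: False}
  {i: True, s: False, c: False}
  {s: False, i: False, c: False}
  {c: True, s: True, i: True}


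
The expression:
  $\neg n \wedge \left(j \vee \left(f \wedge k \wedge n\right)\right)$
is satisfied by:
  {j: True, n: False}


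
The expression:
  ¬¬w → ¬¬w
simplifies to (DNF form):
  True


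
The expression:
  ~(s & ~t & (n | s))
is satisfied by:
  {t: True, s: False}
  {s: False, t: False}
  {s: True, t: True}


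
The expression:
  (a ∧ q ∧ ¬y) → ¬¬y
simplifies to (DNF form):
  y ∨ ¬a ∨ ¬q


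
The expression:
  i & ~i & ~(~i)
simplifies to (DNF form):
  False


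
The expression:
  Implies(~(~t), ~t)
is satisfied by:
  {t: False}


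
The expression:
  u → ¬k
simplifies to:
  ¬k ∨ ¬u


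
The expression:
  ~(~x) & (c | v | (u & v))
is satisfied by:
  {x: True, c: True, v: True}
  {x: True, c: True, v: False}
  {x: True, v: True, c: False}


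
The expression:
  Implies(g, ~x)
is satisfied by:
  {g: False, x: False}
  {x: True, g: False}
  {g: True, x: False}


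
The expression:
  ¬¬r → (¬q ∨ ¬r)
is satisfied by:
  {q: False, r: False}
  {r: True, q: False}
  {q: True, r: False}


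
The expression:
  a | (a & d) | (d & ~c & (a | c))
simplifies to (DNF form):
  a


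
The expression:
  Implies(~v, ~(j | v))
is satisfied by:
  {v: True, j: False}
  {j: False, v: False}
  {j: True, v: True}


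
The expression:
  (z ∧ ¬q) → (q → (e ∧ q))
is always true.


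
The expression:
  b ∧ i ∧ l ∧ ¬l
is never true.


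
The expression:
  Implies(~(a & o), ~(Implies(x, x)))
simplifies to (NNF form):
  a & o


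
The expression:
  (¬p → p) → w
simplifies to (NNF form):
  w ∨ ¬p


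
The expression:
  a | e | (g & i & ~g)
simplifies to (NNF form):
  a | e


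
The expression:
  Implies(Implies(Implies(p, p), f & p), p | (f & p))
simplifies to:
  True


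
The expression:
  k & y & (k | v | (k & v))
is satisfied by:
  {y: True, k: True}


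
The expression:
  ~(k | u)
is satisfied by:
  {u: False, k: False}


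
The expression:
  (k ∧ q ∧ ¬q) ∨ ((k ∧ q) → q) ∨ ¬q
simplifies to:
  True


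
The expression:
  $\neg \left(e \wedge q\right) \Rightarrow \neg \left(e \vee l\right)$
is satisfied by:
  {q: True, l: False, e: False}
  {l: False, e: False, q: False}
  {e: True, q: True, l: False}
  {e: True, l: True, q: True}


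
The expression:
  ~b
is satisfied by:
  {b: False}


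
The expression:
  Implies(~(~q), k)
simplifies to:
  k | ~q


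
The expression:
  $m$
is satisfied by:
  {m: True}


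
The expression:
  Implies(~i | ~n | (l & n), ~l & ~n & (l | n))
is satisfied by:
  {i: True, n: True, l: False}


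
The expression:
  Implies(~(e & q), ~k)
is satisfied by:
  {q: True, e: True, k: False}
  {q: True, e: False, k: False}
  {e: True, q: False, k: False}
  {q: False, e: False, k: False}
  {q: True, k: True, e: True}


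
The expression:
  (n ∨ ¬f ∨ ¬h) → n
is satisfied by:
  {n: True, f: True, h: True}
  {n: True, f: True, h: False}
  {n: True, h: True, f: False}
  {n: True, h: False, f: False}
  {f: True, h: True, n: False}


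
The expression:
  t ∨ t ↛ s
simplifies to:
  t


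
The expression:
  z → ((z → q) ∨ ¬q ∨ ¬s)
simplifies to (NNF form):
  True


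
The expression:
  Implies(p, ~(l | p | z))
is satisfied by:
  {p: False}


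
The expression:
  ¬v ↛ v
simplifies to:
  True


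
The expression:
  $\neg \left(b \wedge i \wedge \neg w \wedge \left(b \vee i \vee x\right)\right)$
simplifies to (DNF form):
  $w \vee \neg b \vee \neg i$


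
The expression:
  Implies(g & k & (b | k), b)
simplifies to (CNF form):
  b | ~g | ~k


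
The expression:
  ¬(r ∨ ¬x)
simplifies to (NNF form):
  x ∧ ¬r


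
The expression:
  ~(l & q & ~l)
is always true.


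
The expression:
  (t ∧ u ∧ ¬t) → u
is always true.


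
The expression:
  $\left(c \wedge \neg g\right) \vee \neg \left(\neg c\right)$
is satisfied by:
  {c: True}


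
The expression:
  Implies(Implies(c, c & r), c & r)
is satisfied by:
  {c: True}


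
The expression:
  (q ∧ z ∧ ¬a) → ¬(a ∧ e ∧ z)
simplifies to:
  True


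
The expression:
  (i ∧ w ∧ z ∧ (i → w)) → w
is always true.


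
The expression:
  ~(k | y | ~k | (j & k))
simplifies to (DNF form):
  False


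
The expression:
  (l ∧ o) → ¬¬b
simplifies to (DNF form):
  b ∨ ¬l ∨ ¬o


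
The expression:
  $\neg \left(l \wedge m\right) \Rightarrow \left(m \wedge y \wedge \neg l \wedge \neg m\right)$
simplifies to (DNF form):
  $l \wedge m$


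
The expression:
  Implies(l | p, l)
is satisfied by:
  {l: True, p: False}
  {p: False, l: False}
  {p: True, l: True}


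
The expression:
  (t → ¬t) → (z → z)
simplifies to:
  True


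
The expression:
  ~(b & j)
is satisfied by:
  {b: False, j: False}
  {j: True, b: False}
  {b: True, j: False}


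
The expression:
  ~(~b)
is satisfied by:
  {b: True}


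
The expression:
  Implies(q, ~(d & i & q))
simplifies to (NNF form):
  ~d | ~i | ~q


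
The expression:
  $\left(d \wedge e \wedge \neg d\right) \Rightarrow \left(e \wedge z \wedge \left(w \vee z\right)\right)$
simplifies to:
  $\text{True}$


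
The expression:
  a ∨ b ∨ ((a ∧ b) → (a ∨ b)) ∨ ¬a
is always true.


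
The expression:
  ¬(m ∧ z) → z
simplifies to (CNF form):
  z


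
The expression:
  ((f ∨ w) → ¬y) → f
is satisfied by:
  {w: True, f: True, y: True}
  {w: True, f: True, y: False}
  {f: True, y: True, w: False}
  {f: True, y: False, w: False}
  {w: True, y: True, f: False}


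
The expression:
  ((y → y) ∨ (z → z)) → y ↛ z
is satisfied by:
  {y: True, z: False}


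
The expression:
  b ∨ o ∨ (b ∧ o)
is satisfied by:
  {b: True, o: True}
  {b: True, o: False}
  {o: True, b: False}


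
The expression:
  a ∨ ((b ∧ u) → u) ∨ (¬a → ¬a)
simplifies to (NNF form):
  True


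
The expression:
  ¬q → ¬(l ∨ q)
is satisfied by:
  {q: True, l: False}
  {l: False, q: False}
  {l: True, q: True}


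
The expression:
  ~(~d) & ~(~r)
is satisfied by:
  {r: True, d: True}


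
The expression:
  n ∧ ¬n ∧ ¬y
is never true.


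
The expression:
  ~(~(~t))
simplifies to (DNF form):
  ~t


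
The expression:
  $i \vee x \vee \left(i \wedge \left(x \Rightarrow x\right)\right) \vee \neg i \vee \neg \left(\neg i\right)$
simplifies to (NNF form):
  $\text{True}$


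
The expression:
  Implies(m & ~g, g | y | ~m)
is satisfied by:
  {y: True, g: True, m: False}
  {y: True, m: False, g: False}
  {g: True, m: False, y: False}
  {g: False, m: False, y: False}
  {y: True, g: True, m: True}
  {y: True, m: True, g: False}
  {g: True, m: True, y: False}


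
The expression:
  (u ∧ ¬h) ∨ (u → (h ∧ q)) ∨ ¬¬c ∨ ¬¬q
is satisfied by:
  {q: True, c: True, h: False, u: False}
  {q: True, h: False, u: False, c: False}
  {c: True, h: False, u: False, q: False}
  {c: False, h: False, u: False, q: False}
  {q: True, u: True, c: True, h: False}
  {q: True, u: True, c: False, h: False}
  {u: True, c: True, q: False, h: False}
  {u: True, q: False, h: False, c: False}
  {c: True, q: True, h: True, u: False}
  {q: True, h: True, c: False, u: False}
  {c: True, h: True, q: False, u: False}
  {h: True, q: False, u: False, c: False}
  {q: True, u: True, h: True, c: True}
  {q: True, u: True, h: True, c: False}
  {u: True, h: True, c: True, q: False}


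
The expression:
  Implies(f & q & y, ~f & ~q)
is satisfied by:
  {q: False, y: False, f: False}
  {f: True, q: False, y: False}
  {y: True, q: False, f: False}
  {f: True, y: True, q: False}
  {q: True, f: False, y: False}
  {f: True, q: True, y: False}
  {y: True, q: True, f: False}


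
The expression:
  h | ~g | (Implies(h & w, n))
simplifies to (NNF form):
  True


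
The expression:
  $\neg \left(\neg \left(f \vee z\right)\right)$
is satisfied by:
  {z: True, f: True}
  {z: True, f: False}
  {f: True, z: False}


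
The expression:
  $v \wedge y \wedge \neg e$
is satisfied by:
  {y: True, v: True, e: False}


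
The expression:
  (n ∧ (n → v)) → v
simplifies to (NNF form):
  True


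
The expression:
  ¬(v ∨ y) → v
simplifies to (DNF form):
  v ∨ y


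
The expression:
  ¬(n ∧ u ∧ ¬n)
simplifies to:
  True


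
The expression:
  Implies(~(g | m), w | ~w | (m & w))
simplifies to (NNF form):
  True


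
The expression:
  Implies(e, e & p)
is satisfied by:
  {p: True, e: False}
  {e: False, p: False}
  {e: True, p: True}


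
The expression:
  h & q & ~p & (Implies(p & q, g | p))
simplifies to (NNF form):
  h & q & ~p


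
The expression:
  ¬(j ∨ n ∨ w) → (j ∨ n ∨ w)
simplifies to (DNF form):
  j ∨ n ∨ w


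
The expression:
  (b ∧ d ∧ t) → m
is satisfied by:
  {m: True, t: False, d: False, b: False}
  {m: False, t: False, d: False, b: False}
  {m: True, b: True, t: False, d: False}
  {b: True, m: False, t: False, d: False}
  {m: True, d: True, b: False, t: False}
  {d: True, b: False, t: False, m: False}
  {m: True, b: True, d: True, t: False}
  {b: True, d: True, m: False, t: False}
  {m: True, t: True, b: False, d: False}
  {t: True, b: False, d: False, m: False}
  {m: True, b: True, t: True, d: False}
  {b: True, t: True, m: False, d: False}
  {m: True, d: True, t: True, b: False}
  {d: True, t: True, b: False, m: False}
  {m: True, b: True, d: True, t: True}


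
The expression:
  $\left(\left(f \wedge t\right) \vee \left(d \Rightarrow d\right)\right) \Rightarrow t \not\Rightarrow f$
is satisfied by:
  {t: True, f: False}


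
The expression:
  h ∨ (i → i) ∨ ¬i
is always true.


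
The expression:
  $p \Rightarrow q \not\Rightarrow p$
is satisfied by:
  {p: False}


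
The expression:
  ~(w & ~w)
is always true.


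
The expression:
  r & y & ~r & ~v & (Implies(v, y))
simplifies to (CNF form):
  False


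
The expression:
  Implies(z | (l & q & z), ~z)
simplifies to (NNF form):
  ~z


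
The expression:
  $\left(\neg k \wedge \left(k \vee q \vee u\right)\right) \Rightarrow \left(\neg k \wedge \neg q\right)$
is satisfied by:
  {k: True, q: False}
  {q: False, k: False}
  {q: True, k: True}


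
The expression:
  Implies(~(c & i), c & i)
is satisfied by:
  {c: True, i: True}


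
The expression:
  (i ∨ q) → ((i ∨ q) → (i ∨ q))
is always true.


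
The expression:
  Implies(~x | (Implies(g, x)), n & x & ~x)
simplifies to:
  False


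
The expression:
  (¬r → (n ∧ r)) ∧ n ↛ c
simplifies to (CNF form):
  n ∧ r ∧ ¬c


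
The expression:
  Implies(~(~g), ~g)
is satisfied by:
  {g: False}


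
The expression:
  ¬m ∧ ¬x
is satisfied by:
  {x: False, m: False}


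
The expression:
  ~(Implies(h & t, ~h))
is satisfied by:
  {t: True, h: True}


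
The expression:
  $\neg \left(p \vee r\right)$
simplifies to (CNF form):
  $\neg p \wedge \neg r$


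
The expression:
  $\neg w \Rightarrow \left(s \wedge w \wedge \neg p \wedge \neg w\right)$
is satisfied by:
  {w: True}


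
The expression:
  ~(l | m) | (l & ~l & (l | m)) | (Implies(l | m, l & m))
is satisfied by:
  {m: False, l: False}
  {l: True, m: True}


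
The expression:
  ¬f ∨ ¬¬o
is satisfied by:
  {o: True, f: False}
  {f: False, o: False}
  {f: True, o: True}


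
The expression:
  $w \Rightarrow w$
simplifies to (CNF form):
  $\text{True}$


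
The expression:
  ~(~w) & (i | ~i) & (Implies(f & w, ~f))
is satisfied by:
  {w: True, f: False}


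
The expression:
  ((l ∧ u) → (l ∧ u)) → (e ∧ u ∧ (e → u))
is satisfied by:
  {e: True, u: True}


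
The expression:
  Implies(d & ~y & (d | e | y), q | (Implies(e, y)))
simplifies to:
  q | y | ~d | ~e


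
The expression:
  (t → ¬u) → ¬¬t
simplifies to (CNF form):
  t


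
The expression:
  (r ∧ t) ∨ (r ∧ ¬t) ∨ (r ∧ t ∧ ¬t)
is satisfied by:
  {r: True}


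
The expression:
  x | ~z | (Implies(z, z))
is always true.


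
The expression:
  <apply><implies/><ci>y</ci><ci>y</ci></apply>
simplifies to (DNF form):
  <true/>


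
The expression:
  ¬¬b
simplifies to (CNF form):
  b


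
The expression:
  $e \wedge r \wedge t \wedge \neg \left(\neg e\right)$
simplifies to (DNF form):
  $e \wedge r \wedge t$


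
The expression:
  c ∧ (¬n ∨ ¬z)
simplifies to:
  c ∧ (¬n ∨ ¬z)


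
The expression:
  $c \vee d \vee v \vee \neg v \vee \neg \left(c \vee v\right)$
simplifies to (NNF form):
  $\text{True}$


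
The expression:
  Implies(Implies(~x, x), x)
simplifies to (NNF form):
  True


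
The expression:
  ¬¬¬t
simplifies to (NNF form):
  ¬t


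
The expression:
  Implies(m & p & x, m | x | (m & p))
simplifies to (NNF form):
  True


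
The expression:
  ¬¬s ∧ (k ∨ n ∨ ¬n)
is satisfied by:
  {s: True}


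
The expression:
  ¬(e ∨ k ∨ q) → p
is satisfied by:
  {k: True, q: True, e: True, p: True}
  {k: True, q: True, e: True, p: False}
  {k: True, q: True, p: True, e: False}
  {k: True, q: True, p: False, e: False}
  {k: True, e: True, p: True, q: False}
  {k: True, e: True, p: False, q: False}
  {k: True, e: False, p: True, q: False}
  {k: True, e: False, p: False, q: False}
  {q: True, e: True, p: True, k: False}
  {q: True, e: True, p: False, k: False}
  {q: True, p: True, e: False, k: False}
  {q: True, p: False, e: False, k: False}
  {e: True, p: True, q: False, k: False}
  {e: True, q: False, p: False, k: False}
  {p: True, q: False, e: False, k: False}


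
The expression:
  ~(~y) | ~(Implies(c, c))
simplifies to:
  y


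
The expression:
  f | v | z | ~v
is always true.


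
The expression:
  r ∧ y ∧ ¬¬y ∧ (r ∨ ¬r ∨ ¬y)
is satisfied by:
  {r: True, y: True}


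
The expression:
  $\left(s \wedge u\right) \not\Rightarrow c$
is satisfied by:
  {u: True, s: True, c: False}


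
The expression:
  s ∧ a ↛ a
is never true.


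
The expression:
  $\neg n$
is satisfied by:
  {n: False}


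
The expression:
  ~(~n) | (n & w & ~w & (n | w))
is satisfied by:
  {n: True}


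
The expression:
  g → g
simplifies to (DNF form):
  True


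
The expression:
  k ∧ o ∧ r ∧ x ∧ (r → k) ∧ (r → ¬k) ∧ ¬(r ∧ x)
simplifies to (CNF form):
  False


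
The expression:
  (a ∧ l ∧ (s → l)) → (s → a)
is always true.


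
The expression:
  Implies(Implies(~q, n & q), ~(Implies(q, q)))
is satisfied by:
  {q: False}


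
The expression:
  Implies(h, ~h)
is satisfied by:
  {h: False}


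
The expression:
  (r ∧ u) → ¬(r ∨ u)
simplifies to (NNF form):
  ¬r ∨ ¬u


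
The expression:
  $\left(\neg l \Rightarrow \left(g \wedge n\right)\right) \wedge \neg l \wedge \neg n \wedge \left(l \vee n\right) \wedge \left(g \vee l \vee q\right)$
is never true.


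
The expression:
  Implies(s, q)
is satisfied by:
  {q: True, s: False}
  {s: False, q: False}
  {s: True, q: True}


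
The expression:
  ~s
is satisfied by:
  {s: False}


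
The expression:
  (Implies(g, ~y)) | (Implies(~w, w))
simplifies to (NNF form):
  w | ~g | ~y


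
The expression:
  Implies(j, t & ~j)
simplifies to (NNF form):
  ~j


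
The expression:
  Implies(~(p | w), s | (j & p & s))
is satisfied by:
  {s: True, p: True, w: True}
  {s: True, p: True, w: False}
  {s: True, w: True, p: False}
  {s: True, w: False, p: False}
  {p: True, w: True, s: False}
  {p: True, w: False, s: False}
  {w: True, p: False, s: False}


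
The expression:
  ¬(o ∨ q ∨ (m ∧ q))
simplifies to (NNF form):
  ¬o ∧ ¬q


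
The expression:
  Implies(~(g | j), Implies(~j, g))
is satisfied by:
  {g: True, j: True}
  {g: True, j: False}
  {j: True, g: False}


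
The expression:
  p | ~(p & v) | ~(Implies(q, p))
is always true.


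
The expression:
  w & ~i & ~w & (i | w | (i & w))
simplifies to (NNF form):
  False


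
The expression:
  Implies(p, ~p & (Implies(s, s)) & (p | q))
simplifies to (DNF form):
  ~p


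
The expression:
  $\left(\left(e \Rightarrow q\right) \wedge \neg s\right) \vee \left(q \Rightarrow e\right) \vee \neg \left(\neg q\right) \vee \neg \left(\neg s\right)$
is always true.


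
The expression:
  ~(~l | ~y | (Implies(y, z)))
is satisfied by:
  {y: True, l: True, z: False}


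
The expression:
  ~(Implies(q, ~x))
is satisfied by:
  {x: True, q: True}


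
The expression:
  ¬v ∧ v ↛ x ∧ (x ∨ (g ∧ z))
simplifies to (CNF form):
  False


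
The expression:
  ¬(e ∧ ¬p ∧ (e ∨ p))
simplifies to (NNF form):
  p ∨ ¬e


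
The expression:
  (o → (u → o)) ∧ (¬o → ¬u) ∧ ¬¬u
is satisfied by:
  {u: True, o: True}


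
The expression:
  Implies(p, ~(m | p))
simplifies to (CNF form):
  ~p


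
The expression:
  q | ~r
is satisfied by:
  {q: True, r: False}
  {r: False, q: False}
  {r: True, q: True}


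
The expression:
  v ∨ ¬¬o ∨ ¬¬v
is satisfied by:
  {o: True, v: True}
  {o: True, v: False}
  {v: True, o: False}


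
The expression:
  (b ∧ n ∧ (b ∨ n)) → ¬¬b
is always true.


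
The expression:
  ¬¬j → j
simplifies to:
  True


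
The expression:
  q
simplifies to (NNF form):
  q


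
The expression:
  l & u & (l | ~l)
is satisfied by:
  {u: True, l: True}


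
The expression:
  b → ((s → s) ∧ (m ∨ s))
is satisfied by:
  {m: True, s: True, b: False}
  {m: True, s: False, b: False}
  {s: True, m: False, b: False}
  {m: False, s: False, b: False}
  {b: True, m: True, s: True}
  {b: True, m: True, s: False}
  {b: True, s: True, m: False}


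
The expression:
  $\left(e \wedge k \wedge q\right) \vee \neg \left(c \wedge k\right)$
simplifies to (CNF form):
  $\left(e \vee \neg c \vee \neg k\right) \wedge \left(q \vee \neg c \vee \neg k\right)$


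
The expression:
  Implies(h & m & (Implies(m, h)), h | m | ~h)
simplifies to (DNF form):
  True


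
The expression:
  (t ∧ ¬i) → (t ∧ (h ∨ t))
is always true.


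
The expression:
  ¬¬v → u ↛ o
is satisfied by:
  {u: True, o: False, v: False}
  {o: False, v: False, u: False}
  {u: True, o: True, v: False}
  {o: True, u: False, v: False}
  {v: True, u: True, o: False}


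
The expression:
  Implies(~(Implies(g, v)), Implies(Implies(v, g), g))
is always true.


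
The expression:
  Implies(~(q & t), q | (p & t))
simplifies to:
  q | (p & t)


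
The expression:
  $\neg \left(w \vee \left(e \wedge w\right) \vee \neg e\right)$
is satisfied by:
  {e: True, w: False}


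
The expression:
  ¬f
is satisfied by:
  {f: False}


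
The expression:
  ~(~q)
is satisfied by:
  {q: True}


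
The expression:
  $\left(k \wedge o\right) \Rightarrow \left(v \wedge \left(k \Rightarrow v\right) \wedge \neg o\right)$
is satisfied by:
  {k: False, o: False}
  {o: True, k: False}
  {k: True, o: False}


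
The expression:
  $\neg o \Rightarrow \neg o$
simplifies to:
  $\text{True}$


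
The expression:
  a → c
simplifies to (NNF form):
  c ∨ ¬a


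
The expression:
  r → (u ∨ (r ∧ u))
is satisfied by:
  {u: True, r: False}
  {r: False, u: False}
  {r: True, u: True}


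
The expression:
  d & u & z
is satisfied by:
  {z: True, u: True, d: True}


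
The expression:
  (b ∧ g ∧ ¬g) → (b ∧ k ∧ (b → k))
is always true.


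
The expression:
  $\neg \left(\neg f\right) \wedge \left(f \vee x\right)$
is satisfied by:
  {f: True}


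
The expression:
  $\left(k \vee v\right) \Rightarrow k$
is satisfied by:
  {k: True, v: False}
  {v: False, k: False}
  {v: True, k: True}


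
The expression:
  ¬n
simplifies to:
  ¬n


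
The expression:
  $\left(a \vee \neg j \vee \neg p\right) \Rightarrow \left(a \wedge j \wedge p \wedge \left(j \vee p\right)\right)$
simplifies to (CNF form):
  $j \wedge p$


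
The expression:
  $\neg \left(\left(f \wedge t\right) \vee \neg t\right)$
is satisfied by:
  {t: True, f: False}


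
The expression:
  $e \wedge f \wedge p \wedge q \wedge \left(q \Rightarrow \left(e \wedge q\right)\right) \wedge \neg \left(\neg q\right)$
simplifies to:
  $e \wedge f \wedge p \wedge q$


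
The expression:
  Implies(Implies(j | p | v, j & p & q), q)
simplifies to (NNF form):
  j | p | q | v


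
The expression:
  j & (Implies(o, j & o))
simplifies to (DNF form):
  j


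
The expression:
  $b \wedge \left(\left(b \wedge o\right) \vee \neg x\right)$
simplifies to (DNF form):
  $\left(b \wedge o\right) \vee \left(b \wedge \neg x\right)$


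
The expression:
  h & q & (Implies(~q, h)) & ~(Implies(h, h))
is never true.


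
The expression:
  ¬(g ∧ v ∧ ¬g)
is always true.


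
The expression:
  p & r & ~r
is never true.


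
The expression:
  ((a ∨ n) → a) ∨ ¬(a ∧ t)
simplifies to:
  True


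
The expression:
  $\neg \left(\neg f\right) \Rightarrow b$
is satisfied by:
  {b: True, f: False}
  {f: False, b: False}
  {f: True, b: True}


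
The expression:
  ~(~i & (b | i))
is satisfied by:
  {i: True, b: False}
  {b: False, i: False}
  {b: True, i: True}


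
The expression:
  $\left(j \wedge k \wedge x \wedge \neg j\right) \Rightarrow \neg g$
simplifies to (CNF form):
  $\text{True}$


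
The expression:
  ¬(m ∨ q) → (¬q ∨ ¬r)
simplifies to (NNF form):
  True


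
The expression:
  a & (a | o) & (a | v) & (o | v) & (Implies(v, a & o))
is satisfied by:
  {a: True, o: True}


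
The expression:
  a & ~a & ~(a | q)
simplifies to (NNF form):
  False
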